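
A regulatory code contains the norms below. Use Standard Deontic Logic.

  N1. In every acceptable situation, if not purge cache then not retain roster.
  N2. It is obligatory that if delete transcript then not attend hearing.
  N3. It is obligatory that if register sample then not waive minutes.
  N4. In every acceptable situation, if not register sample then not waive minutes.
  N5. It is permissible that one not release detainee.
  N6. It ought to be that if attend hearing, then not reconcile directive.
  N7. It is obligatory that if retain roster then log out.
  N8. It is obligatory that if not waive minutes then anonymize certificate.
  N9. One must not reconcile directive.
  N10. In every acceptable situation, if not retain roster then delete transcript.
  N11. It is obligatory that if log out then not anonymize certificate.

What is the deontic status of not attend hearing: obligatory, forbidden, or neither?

Obligatory

Premises 3 and 4 are O(register_sample → ¬waive_minutes) and O(¬register_sample → ¬waive_minutes); every ideal world satisfies register_sample or ¬register_sample, so in either case ¬waive_minutes holds — hence O(¬waive_minutes).
From O(¬waive_minutes) and premise 8, O(¬waive_minutes → anonymize_certificate), we obtain O(anonymize_certificate).
Premise 11, O(log_out → ¬anonymize_certificate), contraposes to O(anonymize_certificate → ¬log_out); with O(anonymize_certificate) we get O(¬log_out).
Premise 7 is O(retain_roster → log_out); contrapositively O(¬log_out → ¬retain_roster). Since O(¬log_out) holds, K gives O(¬retain_roster).
Applying K to premise 10 (O(¬retain_roster → delete_transcript)) and O(¬retain_roster) yields O(delete_transcript).
With premise 2, O(delete_transcript → ¬attend_hearing), the K-axiom yields O(¬attend_hearing).
Premises 1, 5, 6, 9 do not contribute to this derivation.
Hence ¬attend_hearing is obligatory.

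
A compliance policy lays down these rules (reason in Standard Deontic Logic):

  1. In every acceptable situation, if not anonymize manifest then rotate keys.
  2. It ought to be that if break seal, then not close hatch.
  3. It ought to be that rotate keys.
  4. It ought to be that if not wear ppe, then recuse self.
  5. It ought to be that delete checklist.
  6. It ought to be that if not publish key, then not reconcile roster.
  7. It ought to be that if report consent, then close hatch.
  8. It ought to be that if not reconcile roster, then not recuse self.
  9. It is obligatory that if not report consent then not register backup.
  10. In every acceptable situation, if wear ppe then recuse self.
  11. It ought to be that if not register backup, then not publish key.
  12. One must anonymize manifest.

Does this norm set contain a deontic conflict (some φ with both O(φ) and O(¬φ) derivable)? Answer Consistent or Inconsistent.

Consistent

Premise 1 is O(¬anonymize_manifest → rotate_keys); even if O(rotate_keys) held, inferring O(¬anonymize_manifest) would be affirming the consequent — invalid.
So O(¬anonymize_manifest) is not derivable, and the apparent clash with O(anonymize_manifest) does not arise.
A world satisfying every obligation exists (e.g. anonymize_manifest=true, break_seal=false, close_hatch=true, delete_checklist=true, publish_key=true, reconcile_roster=true, recuse_self=true, register_backup=true, report_consent=true, rotate_keys=true, wear_ppe=false); no atom is both obligatory and forbidden, so the set is consistent.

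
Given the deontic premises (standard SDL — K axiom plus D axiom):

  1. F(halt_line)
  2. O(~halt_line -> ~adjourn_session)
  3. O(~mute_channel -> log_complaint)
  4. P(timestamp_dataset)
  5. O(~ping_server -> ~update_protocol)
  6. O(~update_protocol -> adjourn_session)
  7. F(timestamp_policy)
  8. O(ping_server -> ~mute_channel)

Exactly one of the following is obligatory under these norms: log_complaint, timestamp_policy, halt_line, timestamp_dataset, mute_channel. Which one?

Premise 1 is F(halt_line), i.e. O(~halt_line).
Applying K to premise 2 (O(~halt_line -> ~adjourn_session)) and O(~halt_line) yields O(~adjourn_session).
The contrapositive of premise 6 (O(~update_protocol -> adjourn_session)) is O(~adjourn_session -> update_protocol), and O(~adjourn_session) is already established, so O(update_protocol).
Premise 5 is O(~ping_server -> ~update_protocol); contrapositively O(update_protocol -> ping_server). Since O(update_protocol) holds, K gives O(ping_server).
With premise 8, O(ping_server -> ~mute_channel), the K-axiom yields O(~mute_channel).
With premise 3, O(~mute_channel -> log_complaint), the K-axiom yields O(log_complaint).
So O(log_complaint) holds — log_complaint is obligatory. None of the other listed options is made obligatory by any chain of premises.

log_complaint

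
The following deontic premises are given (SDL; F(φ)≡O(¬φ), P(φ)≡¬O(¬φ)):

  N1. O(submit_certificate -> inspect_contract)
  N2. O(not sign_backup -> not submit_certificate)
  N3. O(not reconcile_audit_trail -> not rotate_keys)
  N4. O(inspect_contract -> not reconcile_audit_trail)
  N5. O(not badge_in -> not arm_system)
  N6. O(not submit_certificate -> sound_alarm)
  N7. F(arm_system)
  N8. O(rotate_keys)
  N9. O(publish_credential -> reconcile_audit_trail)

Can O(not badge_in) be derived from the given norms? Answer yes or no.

Premise 5 is O(not badge_in -> not arm_system); even if O(not arm_system) held, inferring O(not badge_in) would be affirming the consequent — invalid.
No other premise forces O(not badge_in). An ideal world satisfying every premise can still have not badge_in false, so O(not badge_in) is not derivable.

No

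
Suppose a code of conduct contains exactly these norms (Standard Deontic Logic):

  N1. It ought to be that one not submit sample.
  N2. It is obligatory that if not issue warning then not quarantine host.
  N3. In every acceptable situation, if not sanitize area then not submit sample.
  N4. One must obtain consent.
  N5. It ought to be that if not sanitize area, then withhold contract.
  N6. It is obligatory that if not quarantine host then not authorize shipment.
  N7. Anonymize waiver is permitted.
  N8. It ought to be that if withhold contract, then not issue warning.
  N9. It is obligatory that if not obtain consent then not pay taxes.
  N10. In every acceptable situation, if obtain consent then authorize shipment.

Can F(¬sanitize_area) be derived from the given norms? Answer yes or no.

Yes

Premise 4 gives O(obtain_consent).
From O(obtain_consent) and premise 10, O(obtain_consent → authorize_shipment), we obtain O(authorize_shipment).
Premise 6, O(¬quarantine_host → ¬authorize_shipment), contraposes to O(authorize_shipment → quarantine_host); with O(authorize_shipment) we get O(quarantine_host).
The contrapositive of premise 2 (O(¬issue_warning → ¬quarantine_host)) is O(quarantine_host → issue_warning), and O(quarantine_host) is already established, so O(issue_warning).
Premise 8 is O(withhold_contract → ¬issue_warning); contrapositively O(issue_warning → ¬withhold_contract). Since O(issue_warning) holds, K gives O(¬withhold_contract).
Premise 5, O(¬sanitize_area → withhold_contract), contraposes to O(¬withhold_contract → sanitize_area); with O(¬withhold_contract) we get O(sanitize_area).
Premises 1, 3, 7, 9 do not contribute to this derivation.
So O(sanitize_area) holds, i.e. F(¬sanitize_area). The claim follows.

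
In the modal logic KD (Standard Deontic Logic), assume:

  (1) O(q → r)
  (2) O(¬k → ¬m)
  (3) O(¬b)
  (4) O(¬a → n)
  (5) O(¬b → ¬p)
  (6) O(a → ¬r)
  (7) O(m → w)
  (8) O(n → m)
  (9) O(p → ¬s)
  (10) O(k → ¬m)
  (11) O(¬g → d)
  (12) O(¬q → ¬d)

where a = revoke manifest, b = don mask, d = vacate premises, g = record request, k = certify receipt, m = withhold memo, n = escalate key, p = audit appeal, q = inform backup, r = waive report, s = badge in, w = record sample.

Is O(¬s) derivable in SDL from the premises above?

Premise 9 is O(p → ¬s), but O(p) is not derivable from the premises, so it does not yield O(¬s).
No other premise forces O(¬s). An ideal world satisfying every premise can still have ¬s false, so O(¬s) is not derivable.

No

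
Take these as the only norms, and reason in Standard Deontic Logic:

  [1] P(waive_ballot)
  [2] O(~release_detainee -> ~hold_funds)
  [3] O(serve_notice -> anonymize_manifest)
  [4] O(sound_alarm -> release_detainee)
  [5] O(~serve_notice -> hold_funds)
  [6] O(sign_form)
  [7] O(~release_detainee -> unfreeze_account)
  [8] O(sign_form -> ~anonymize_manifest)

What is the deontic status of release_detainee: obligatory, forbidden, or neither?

Premise 6 states O(sign_form) outright.
With premise 8, O(sign_form -> ~anonymize_manifest), the K-axiom yields O(~anonymize_manifest).
Premise 3, O(serve_notice -> anonymize_manifest), contraposes to O(~anonymize_manifest -> ~serve_notice); with O(~anonymize_manifest) we get O(~serve_notice).
Applying K to premise 5 (O(~serve_notice -> hold_funds)) and O(~serve_notice) yields O(hold_funds).
The contrapositive of premise 2 (O(~release_detainee -> ~hold_funds)) is O(hold_funds -> release_detainee), and O(hold_funds) is already established, so O(release_detainee).
Premises 1, 4, 7 do not contribute to this derivation.
Hence release_detainee is obligatory.

Obligatory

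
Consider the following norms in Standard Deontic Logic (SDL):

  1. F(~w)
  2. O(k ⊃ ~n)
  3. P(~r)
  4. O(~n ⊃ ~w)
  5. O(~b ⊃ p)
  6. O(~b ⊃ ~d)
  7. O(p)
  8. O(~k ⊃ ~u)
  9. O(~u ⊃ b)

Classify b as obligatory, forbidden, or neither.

Obligatory

F(~w) at premise 1 means O(w).
Premise 4 is O(~n ⊃ ~w); contrapositively O(w ⊃ n). Since O(w) holds, K gives O(n).
Premise 2 is O(k ⊃ ~n); contrapositively O(n ⊃ ~k). Since O(n) holds, K gives O(~k).
Premise 8 is O(~k ⊃ ~u); since O(~k), deontic closure gives O(~u).
Applying K to premise 9 (O(~u ⊃ b)) and O(~u) yields O(b).
Premises 3, 5, 6, 7 do not contribute to this derivation.
Hence b is obligatory.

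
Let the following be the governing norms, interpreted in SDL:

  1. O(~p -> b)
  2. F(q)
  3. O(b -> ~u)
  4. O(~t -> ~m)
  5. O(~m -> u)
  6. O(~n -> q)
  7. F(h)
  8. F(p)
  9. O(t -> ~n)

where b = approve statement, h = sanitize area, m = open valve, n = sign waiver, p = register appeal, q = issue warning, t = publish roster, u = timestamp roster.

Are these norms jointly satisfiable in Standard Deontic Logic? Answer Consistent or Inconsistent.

Premise 2, F(q), is equivalent to O(~q).
Premise 6, O(~n -> q), contraposes to O(~q -> n); with O(~q) we get O(n).
The contrapositive of premise 9 (O(t -> ~n)) is O(n -> ~t), and O(n) is already established, so O(~t).
Premise 4 is O(~t -> ~m); since O(~t), deontic closure gives O(~m).
Premise 5 is O(~m -> u); since O(~m), deontic closure gives O(u).
Premise 3 is O(b -> ~u); contrapositively O(u -> ~b). Since O(u) holds, K gives O(~b).
Premise 1, O(~p -> b), contraposes to O(~b -> p); with O(~b) we get O(p).
However, F(p) at premise 8 amounts to O(~p).
We now have both O(p) and O(~p) — p is simultaneously obligatory and forbidden, violating the D-axiom.

Inconsistent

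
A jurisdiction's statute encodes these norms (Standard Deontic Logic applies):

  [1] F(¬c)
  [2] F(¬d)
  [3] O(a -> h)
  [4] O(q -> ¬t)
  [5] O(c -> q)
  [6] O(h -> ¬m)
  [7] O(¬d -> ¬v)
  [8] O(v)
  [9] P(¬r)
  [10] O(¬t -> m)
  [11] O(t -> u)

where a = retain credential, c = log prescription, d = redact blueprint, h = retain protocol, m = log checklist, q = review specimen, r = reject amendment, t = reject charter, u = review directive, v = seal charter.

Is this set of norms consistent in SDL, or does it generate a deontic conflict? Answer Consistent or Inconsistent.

Consistent

Premise 7 is O(¬d -> ¬v), but O(¬d) is not derivable from the premises, so it does not yield O(¬v).
So O(¬v) is not derivable, and the apparent clash with O(v) does not arise.
A world satisfying every obligation exists (e.g. a=false, c=true, d=true, h=false, m=true, q=true, r=false, t=false, u=false, v=true); no atom is both obligatory and forbidden, so the set is consistent.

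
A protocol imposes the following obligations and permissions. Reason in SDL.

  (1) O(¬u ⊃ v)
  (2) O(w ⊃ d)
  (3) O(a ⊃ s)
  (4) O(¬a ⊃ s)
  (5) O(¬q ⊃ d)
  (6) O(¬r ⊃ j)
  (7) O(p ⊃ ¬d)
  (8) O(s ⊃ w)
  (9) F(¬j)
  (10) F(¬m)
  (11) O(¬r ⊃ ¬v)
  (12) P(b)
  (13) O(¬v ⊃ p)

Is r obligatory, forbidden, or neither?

Premises 4 and 3 are O(¬a ⊃ s) and O(a ⊃ s); every ideal world satisfies ¬a or a, so in either case s holds — hence O(s).
Applying K to premise 8 (O(s ⊃ w)) and O(s) yields O(w).
With premise 2, O(w ⊃ d), the K-axiom yields O(d).
Premise 7 is O(p ⊃ ¬d); contrapositively O(d ⊃ ¬p). Since O(d) holds, K gives O(¬p).
The contrapositive of premise 13 (O(¬v ⊃ p)) is O(¬p ⊃ v), and O(¬p) is already established, so O(v).
Premise 11, O(¬r ⊃ ¬v), contraposes to O(v ⊃ r); with O(v) we get O(r).
Premises 1, 5, 6, 9, 10, 12 do not contribute to this derivation.
Hence r is obligatory.

Obligatory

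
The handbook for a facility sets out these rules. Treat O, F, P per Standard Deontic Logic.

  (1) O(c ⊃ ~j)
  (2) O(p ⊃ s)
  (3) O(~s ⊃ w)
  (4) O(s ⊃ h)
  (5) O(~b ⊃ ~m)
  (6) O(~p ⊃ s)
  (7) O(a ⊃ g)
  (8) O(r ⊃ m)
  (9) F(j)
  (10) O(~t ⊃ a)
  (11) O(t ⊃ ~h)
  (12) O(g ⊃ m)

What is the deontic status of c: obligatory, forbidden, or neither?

Premise 1 is O(c ⊃ ~j); even if O(~j) held, inferring O(c) would be affirming the consequent — invalid.
No premise or chain of K-axiom applications forces O(c), and none forces O(~c). So c is neither obligatory nor forbidden under these norms.

Neither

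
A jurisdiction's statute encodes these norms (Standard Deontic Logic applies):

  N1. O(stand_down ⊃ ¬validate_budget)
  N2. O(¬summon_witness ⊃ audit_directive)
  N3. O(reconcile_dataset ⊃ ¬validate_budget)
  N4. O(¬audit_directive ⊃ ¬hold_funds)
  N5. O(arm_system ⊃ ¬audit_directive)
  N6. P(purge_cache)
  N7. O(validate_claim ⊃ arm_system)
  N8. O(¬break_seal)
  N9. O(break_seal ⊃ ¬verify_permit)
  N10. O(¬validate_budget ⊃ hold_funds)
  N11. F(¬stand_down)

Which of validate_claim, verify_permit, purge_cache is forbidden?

Premise 11 is F(¬stand_down), i.e. O(stand_down).
Premise 1 is O(stand_down ⊃ ¬validate_budget); since O(stand_down), deontic closure gives O(¬validate_budget).
From O(¬validate_budget) and premise 10, O(¬validate_budget ⊃ hold_funds), we obtain O(hold_funds).
Premise 4, O(¬audit_directive ⊃ ¬hold_funds), contraposes to O(hold_funds ⊃ audit_directive); with O(hold_funds) we get O(audit_directive).
Premise 5 is O(arm_system ⊃ ¬audit_directive); contrapositively O(audit_directive ⊃ ¬arm_system). Since O(audit_directive) holds, K gives O(¬arm_system).
Premise 7 is O(validate_claim ⊃ arm_system); contrapositively O(¬arm_system ⊃ ¬validate_claim). Since O(¬arm_system) holds, K gives O(¬validate_claim).
So O(¬validate_claim) holds, i.e. validate_claim is forbidden. None of the other listed options is forbidden under the premises.

validate_claim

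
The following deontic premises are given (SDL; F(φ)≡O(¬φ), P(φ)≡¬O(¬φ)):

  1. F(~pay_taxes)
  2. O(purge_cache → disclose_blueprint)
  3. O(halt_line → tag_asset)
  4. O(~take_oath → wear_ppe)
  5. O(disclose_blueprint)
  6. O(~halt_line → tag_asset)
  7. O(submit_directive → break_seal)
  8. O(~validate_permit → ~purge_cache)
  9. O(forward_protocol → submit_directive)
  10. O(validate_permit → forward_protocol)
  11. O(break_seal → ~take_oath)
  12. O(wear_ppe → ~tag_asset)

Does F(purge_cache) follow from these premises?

Yes

Premises 6 and 3 cover both cases: O(~halt_line → tag_asset) and O(halt_line → tag_asset). Since ~halt_line ∨ halt_line is a tautology, O(tag_asset) follows.
Premise 12 is O(wear_ppe → ~tag_asset); contrapositively O(tag_asset → ~wear_ppe). Since O(tag_asset) holds, K gives O(~wear_ppe).
The contrapositive of premise 4 (O(~take_oath → wear_ppe)) is O(~wear_ppe → take_oath), and O(~wear_ppe) is already established, so O(take_oath).
The contrapositive of premise 11 (O(break_seal → ~take_oath)) is O(take_oath → ~break_seal), and O(take_oath) is already established, so O(~break_seal).
Premise 7 is O(submit_directive → break_seal); contrapositively O(~break_seal → ~submit_directive). Since O(~break_seal) holds, K gives O(~submit_directive).
Premise 9, O(forward_protocol → submit_directive), contraposes to O(~submit_directive → ~forward_protocol); with O(~submit_directive) we get O(~forward_protocol).
Premise 10 is O(validate_permit → forward_protocol); contrapositively O(~forward_protocol → ~validate_permit). Since O(~forward_protocol) holds, K gives O(~validate_permit).
From O(~validate_permit) and premise 8, O(~validate_permit → ~purge_cache), we obtain O(~purge_cache).
Premises 1, 2, 5 do not contribute to this derivation.
So O(~purge_cache) holds, i.e. F(purge_cache). The claim follows.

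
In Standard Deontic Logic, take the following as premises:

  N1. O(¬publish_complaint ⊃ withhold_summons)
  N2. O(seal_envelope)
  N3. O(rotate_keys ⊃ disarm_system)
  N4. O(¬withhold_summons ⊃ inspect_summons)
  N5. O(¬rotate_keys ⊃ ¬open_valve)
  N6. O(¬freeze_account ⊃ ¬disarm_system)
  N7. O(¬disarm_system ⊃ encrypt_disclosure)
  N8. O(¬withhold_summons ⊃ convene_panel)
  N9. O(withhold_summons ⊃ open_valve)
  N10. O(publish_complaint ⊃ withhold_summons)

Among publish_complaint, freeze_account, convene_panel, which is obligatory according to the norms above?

Premises 10 and 1 are O(publish_complaint ⊃ withhold_summons) and O(¬publish_complaint ⊃ withhold_summons); every ideal world satisfies publish_complaint or ¬publish_complaint, so in either case withhold_summons holds — hence O(withhold_summons).
With premise 9, O(withhold_summons ⊃ open_valve), the K-axiom yields O(open_valve).
The contrapositive of premise 5 (O(¬rotate_keys ⊃ ¬open_valve)) is O(open_valve ⊃ rotate_keys), and O(open_valve) is already established, so O(rotate_keys).
From O(rotate_keys) and premise 3, O(rotate_keys ⊃ disarm_system), we obtain O(disarm_system).
Premise 6 is O(¬freeze_account ⊃ ¬disarm_system); contrapositively O(disarm_system ⊃ freeze_account). Since O(disarm_system) holds, K gives O(freeze_account).
So O(freeze_account) holds — freeze_account is obligatory. None of the other listed options is made obligatory by any chain of premises.

freeze_account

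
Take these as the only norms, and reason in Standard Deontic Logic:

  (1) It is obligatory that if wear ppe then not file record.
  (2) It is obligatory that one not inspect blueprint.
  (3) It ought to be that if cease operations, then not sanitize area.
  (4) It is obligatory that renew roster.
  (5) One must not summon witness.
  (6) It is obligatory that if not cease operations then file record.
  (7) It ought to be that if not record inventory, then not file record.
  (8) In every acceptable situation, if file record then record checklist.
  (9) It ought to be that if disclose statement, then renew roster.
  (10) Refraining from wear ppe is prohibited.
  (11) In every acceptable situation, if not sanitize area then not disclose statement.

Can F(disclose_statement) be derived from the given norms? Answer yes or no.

Premise 10 is F(¬wear_ppe), i.e. O(wear_ppe).
With premise 1, O(wear_ppe → ¬file_record), the K-axiom yields O(¬file_record).
Premise 6, O(¬cease_operations → file_record), contraposes to O(¬file_record → cease_operations); with O(¬file_record) we get O(cease_operations).
Premise 3 is O(cease_operations → ¬sanitize_area); since O(cease_operations), deontic closure gives O(¬sanitize_area).
With premise 11, O(¬sanitize_area → ¬disclose_statement), the K-axiom yields O(¬disclose_statement).
Premises 2, 4, 5, 7, 8, 9 do not contribute to this derivation.
So O(¬disclose_statement) holds, i.e. F(disclose_statement). The claim follows.

Yes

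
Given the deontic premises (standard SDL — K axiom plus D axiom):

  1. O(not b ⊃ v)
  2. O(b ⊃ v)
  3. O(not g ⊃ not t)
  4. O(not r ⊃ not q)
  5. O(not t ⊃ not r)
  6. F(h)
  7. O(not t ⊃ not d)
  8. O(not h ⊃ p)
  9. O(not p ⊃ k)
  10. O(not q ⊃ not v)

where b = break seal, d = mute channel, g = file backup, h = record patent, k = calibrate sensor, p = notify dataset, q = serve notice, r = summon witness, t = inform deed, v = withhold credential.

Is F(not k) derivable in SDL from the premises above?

No

Premise 9 is O(not p ⊃ k), but O(not p) is not derivable from the premises, so it does not yield O(k).
No other premise forces O(k). An ideal world satisfying every premise can still have not k true, so F(not k) is not derivable.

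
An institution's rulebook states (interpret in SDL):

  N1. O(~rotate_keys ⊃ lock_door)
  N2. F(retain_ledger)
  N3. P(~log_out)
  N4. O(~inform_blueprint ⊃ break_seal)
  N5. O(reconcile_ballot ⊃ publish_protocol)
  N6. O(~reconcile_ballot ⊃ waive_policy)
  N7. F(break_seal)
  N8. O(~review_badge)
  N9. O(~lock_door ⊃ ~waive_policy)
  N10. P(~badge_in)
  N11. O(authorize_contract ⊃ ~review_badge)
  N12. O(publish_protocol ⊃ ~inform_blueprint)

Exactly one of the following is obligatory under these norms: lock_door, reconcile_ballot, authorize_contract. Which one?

Premise 7 is F(break_seal), i.e. O(~break_seal).
Premise 4 is O(~inform_blueprint ⊃ break_seal); contrapositively O(~break_seal ⊃ inform_blueprint). Since O(~break_seal) holds, K gives O(inform_blueprint).
The contrapositive of premise 12 (O(publish_protocol ⊃ ~inform_blueprint)) is O(inform_blueprint ⊃ ~publish_protocol), and O(inform_blueprint) is already established, so O(~publish_protocol).
Premise 5, O(reconcile_ballot ⊃ publish_protocol), contraposes to O(~publish_protocol ⊃ ~reconcile_ballot); with O(~publish_protocol) we get O(~reconcile_ballot).
Premise 6 is O(~reconcile_ballot ⊃ waive_policy); since O(~reconcile_ballot), deontic closure gives O(waive_policy).
Premise 9 is O(~lock_door ⊃ ~waive_policy); contrapositively O(waive_policy ⊃ lock_door). Since O(waive_policy) holds, K gives O(lock_door).
So O(lock_door) holds — lock_door is obligatory. None of the other listed options is made obligatory by any chain of premises.

lock_door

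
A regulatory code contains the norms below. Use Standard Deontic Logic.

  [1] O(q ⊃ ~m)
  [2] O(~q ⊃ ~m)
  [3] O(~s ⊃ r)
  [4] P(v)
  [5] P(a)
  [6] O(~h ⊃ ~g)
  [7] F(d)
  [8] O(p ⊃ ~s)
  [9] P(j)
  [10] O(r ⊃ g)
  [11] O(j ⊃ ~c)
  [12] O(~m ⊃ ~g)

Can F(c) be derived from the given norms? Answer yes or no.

No

Premise 11 is O(j ⊃ ~c), but O(j) is not derivable from the premises (the permission P(j) asserts only ~O(~j), not O(j)), so it does not yield O(~c).
No other premise forces O(~c). An ideal world satisfying every premise can still have c true, so F(c) is not derivable.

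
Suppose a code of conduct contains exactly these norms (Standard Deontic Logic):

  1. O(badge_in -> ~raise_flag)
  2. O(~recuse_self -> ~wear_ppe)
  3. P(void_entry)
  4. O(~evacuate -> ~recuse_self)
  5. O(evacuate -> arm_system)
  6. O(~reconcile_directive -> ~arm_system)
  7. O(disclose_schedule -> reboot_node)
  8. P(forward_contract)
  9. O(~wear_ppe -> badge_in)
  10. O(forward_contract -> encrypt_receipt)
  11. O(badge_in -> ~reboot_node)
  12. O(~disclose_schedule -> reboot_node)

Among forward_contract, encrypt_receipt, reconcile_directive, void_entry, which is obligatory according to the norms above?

Premises 7 and 12 cover both cases: O(disclose_schedule -> reboot_node) and O(~disclose_schedule -> reboot_node). Since disclose_schedule ∨ ~disclose_schedule is a tautology, O(reboot_node) follows.
Premise 11, O(badge_in -> ~reboot_node), contraposes to O(reboot_node -> ~badge_in); with O(reboot_node) we get O(~badge_in).
Premise 9 is O(~wear_ppe -> badge_in); contrapositively O(~badge_in -> wear_ppe). Since O(~badge_in) holds, K gives O(wear_ppe).
Premise 2 is O(~recuse_self -> ~wear_ppe); contrapositively O(wear_ppe -> recuse_self). Since O(wear_ppe) holds, K gives O(recuse_self).
Premise 4 is O(~evacuate -> ~recuse_self); contrapositively O(recuse_self -> evacuate). Since O(recuse_self) holds, K gives O(evacuate).
Premise 5 is O(evacuate -> arm_system); since O(evacuate), deontic closure gives O(arm_system).
Premise 6 is O(~reconcile_directive -> ~arm_system); contrapositively O(arm_system -> reconcile_directive). Since O(arm_system) holds, K gives O(reconcile_directive).
So O(reconcile_directive) holds — reconcile_directive is obligatory. None of the other listed options is made obligatory by any chain of premises.

reconcile_directive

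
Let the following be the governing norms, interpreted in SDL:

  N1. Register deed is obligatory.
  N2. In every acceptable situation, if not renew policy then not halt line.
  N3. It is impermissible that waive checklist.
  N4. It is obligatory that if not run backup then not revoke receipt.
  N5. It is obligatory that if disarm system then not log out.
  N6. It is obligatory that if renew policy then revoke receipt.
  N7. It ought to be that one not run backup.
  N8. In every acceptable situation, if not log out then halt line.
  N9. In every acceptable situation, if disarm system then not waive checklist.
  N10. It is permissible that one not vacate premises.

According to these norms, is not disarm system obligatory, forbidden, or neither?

Obligatory

From premise 7 we have O(¬run_backup).
Applying K to premise 4 (O(¬run_backup → ¬revoke_receipt)) and O(¬run_backup) yields O(¬revoke_receipt).
Premise 6, O(renew_policy → revoke_receipt), contraposes to O(¬revoke_receipt → ¬renew_policy); with O(¬revoke_receipt) we get O(¬renew_policy).
Premise 2 is O(¬renew_policy → ¬halt_line); since O(¬renew_policy), deontic closure gives O(¬halt_line).
The contrapositive of premise 8 (O(¬log_out → halt_line)) is O(¬halt_line → log_out), and O(¬halt_line) is already established, so O(log_out).
The contrapositive of premise 5 (O(disarm_system → ¬log_out)) is O(log_out → ¬disarm_system), and O(log_out) is already established, so O(¬disarm_system).
Premises 1, 3, 9, 10 do not contribute to this derivation.
Hence ¬disarm_system is obligatory.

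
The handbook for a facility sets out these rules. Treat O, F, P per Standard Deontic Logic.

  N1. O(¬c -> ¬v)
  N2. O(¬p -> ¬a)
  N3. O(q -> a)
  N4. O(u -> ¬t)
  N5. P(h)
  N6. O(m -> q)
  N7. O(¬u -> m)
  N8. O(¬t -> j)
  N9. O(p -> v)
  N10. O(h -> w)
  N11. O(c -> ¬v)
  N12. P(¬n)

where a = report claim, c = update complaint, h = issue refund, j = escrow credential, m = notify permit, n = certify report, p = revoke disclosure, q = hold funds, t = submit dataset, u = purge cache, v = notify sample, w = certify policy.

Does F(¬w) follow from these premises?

No

Premise 10 is O(h -> w), but O(h) is not derivable from the premises (the permission P(h) asserts only ¬O(¬h), not O(h)), so it does not yield O(w).
No other premise forces O(w). An ideal world satisfying every premise can still have ¬w true, so F(¬w) is not derivable.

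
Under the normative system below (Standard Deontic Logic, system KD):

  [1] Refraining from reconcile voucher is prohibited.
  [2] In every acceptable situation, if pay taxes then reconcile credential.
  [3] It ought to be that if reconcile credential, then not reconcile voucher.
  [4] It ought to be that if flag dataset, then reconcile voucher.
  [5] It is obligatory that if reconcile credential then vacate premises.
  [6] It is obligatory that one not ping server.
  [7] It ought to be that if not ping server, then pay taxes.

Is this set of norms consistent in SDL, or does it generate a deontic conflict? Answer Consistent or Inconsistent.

Inconsistent

F(¬reconcile_voucher) at premise 1 means O(reconcile_voucher).
Premise 3 is O(reconcile_credential → ¬reconcile_voucher); contrapositively O(reconcile_voucher → ¬reconcile_credential). Since O(reconcile_voucher) holds, K gives O(¬reconcile_credential).
Premise 2 is O(pay_taxes → reconcile_credential); contrapositively O(¬reconcile_credential → ¬pay_taxes). Since O(¬reconcile_credential) holds, K gives O(¬pay_taxes).
Premise 7 is O(¬ping_server → pay_taxes); contrapositively O(¬pay_taxes → ping_server). Since O(¬pay_taxes) holds, K gives O(ping_server).
However, premise 6 gives O(¬ping_server).
We now have both O(ping_server) and O(¬ping_server) — ping_server is simultaneously obligatory and forbidden, violating the D-axiom.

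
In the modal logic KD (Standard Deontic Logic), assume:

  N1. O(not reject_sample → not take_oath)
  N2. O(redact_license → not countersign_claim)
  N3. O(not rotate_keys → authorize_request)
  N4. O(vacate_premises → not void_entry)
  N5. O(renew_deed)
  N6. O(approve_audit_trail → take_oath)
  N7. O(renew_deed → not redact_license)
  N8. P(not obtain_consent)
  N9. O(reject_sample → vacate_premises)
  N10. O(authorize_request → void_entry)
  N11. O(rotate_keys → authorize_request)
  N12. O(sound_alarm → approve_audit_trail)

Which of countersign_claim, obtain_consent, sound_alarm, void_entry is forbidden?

sound_alarm

Premises 3 and 11 cover both cases: O(not rotate_keys → authorize_request) and O(rotate_keys → authorize_request). Since not rotate_keys ∨ rotate_keys is a tautology, O(authorize_request) follows.
Premise 10 is O(authorize_request → void_entry); since O(authorize_request), deontic closure gives O(void_entry).
Premise 4, O(vacate_premises → not void_entry), contraposes to O(void_entry → not vacate_premises); with O(void_entry) we get O(not vacate_premises).
Premise 9, O(reject_sample → vacate_premises), contraposes to O(not vacate_premises → not reject_sample); with O(not vacate_premises) we get O(not reject_sample).
From O(not reject_sample) and premise 1, O(not reject_sample → not take_oath), we obtain O(not take_oath).
The contrapositive of premise 6 (O(approve_audit_trail → take_oath)) is O(not take_oath → not approve_audit_trail), and O(not take_oath) is already established, so O(not approve_audit_trail).
The contrapositive of premise 12 (O(sound_alarm → approve_audit_trail)) is O(not approve_audit_trail → not sound_alarm), and O(not approve_audit_trail) is already established, so O(not sound_alarm).
So O(not sound_alarm) holds, i.e. sound_alarm is forbidden. None of the other listed options is forbidden under the premises.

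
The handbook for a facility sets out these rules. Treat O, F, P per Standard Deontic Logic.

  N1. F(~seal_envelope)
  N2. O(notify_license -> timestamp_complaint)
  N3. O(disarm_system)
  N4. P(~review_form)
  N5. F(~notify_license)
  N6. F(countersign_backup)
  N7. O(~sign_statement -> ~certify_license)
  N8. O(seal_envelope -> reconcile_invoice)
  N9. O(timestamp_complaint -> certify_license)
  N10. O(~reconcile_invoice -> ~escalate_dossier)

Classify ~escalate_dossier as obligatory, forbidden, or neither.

Neither

Premise 10 is O(~reconcile_invoice -> ~escalate_dossier), but O(~reconcile_invoice) is not derivable from the premises, so it does not yield O(~escalate_dossier).
No premise or chain of K-axiom applications forces O(~escalate_dossier), and none forces O(escalate_dossier). So ~escalate_dossier is neither obligatory nor forbidden under these norms.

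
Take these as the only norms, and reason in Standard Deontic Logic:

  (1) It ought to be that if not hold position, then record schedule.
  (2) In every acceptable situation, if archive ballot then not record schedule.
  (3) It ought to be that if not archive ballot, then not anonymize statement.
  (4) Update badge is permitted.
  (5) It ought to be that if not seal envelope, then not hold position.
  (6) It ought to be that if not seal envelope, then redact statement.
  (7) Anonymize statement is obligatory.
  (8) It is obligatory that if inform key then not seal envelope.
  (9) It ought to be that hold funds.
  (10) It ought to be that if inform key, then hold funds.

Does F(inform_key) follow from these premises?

Yes

From premise 7 we have O(anonymize_statement).
Premise 3 is O(¬archive_ballot → ¬anonymize_statement); contrapositively O(anonymize_statement → archive_ballot). Since O(anonymize_statement) holds, K gives O(archive_ballot).
From O(archive_ballot) and premise 2, O(archive_ballot → ¬record_schedule), we obtain O(¬record_schedule).
The contrapositive of premise 1 (O(¬hold_position → record_schedule)) is O(¬record_schedule → hold_position), and O(¬record_schedule) is already established, so O(hold_position).
The contrapositive of premise 5 (O(¬seal_envelope → ¬hold_position)) is O(hold_position → seal_envelope), and O(hold_position) is already established, so O(seal_envelope).
The contrapositive of premise 8 (O(inform_key → ¬seal_envelope)) is O(seal_envelope → ¬inform_key), and O(seal_envelope) is already established, so O(¬inform_key).
Premises 4, 6, 9, 10 do not contribute to this derivation.
So O(¬inform_key) holds, i.e. F(inform_key). The claim follows.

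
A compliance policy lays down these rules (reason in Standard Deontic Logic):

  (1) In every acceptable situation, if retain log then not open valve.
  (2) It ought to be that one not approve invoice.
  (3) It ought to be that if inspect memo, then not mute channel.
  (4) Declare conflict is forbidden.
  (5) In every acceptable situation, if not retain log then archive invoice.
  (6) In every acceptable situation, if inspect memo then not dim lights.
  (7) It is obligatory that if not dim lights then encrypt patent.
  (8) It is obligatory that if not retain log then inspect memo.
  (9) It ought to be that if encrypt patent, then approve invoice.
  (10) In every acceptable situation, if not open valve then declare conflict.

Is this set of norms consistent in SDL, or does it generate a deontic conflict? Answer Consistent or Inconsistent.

Inconsistent

Premise 2 gives O(¬approve_invoice).
The contrapositive of premise 9 (O(encrypt_patent → approve_invoice)) is O(¬approve_invoice → ¬encrypt_patent), and O(¬approve_invoice) is already established, so O(¬encrypt_patent).
Premise 7 is O(¬dim_lights → encrypt_patent); contrapositively O(¬encrypt_patent → dim_lights). Since O(¬encrypt_patent) holds, K gives O(dim_lights).
Premise 6, O(inspect_memo → ¬dim_lights), contraposes to O(dim_lights → ¬inspect_memo); with O(dim_lights) we get O(¬inspect_memo).
The contrapositive of premise 8 (O(¬retain_log → inspect_memo)) is O(¬inspect_memo → retain_log), and O(¬inspect_memo) is already established, so O(retain_log).
From O(retain_log) and premise 1, O(retain_log → ¬open_valve), we obtain O(¬open_valve).
Applying K to premise 10 (O(¬open_valve → declare_conflict)) and O(¬open_valve) yields O(declare_conflict).
However, F(declare_conflict) at premise 4 amounts to O(¬declare_conflict).
We now have both O(declare_conflict) and O(¬declare_conflict) — declare_conflict is simultaneously obligatory and forbidden, violating the D-axiom.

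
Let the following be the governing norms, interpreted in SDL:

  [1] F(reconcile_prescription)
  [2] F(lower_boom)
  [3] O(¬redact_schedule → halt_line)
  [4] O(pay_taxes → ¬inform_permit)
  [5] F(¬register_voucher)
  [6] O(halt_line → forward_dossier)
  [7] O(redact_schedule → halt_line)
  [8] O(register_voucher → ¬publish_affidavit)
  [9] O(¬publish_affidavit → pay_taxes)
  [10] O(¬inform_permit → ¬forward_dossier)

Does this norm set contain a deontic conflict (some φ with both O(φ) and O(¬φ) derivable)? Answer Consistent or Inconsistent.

By case analysis on ¬redact_schedule: premise 3 gives O(¬redact_schedule → halt_line) and premise 7 gives O(redact_schedule → halt_line), so O(halt_line) either way.
Premise 6 is O(halt_line → forward_dossier); since O(halt_line), deontic closure gives O(forward_dossier).
The contrapositive of premise 10 (O(¬inform_permit → ¬forward_dossier)) is O(forward_dossier → inform_permit), and O(forward_dossier) is already established, so O(inform_permit).
Premise 4 is O(pay_taxes → ¬inform_permit); contrapositively O(inform_permit → ¬pay_taxes). Since O(inform_permit) holds, K gives O(¬pay_taxes).
Premise 9 is O(¬publish_affidavit → pay_taxes); contrapositively O(¬pay_taxes → publish_affidavit). Since O(¬pay_taxes) holds, K gives O(publish_affidavit).
The contrapositive of premise 8 (O(register_voucher → ¬publish_affidavit)) is O(publish_affidavit → ¬register_voucher), and O(publish_affidavit) is already established, so O(¬register_voucher).
However, F(¬register_voucher) at premise 5 amounts to O(register_voucher).
We now have both O(¬register_voucher) and O(register_voucher) — register_voucher is simultaneously obligatory and forbidden, violating the D-axiom.

Inconsistent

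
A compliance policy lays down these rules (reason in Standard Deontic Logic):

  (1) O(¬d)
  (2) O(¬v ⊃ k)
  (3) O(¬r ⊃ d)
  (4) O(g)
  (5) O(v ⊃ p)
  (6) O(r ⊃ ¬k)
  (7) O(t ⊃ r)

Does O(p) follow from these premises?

From premise 1 we have O(¬d).
The contrapositive of premise 3 (O(¬r ⊃ d)) is O(¬d ⊃ r), and O(¬d) is already established, so O(r).
Premise 6 is O(r ⊃ ¬k); since O(r), deontic closure gives O(¬k).
Premise 2 is O(¬v ⊃ k); contrapositively O(¬k ⊃ v). Since O(¬k) holds, K gives O(v).
With premise 5, O(v ⊃ p), the K-axiom yields O(p).
Premises 4, 7 do not contribute to this derivation.
So O(p) follows.

Yes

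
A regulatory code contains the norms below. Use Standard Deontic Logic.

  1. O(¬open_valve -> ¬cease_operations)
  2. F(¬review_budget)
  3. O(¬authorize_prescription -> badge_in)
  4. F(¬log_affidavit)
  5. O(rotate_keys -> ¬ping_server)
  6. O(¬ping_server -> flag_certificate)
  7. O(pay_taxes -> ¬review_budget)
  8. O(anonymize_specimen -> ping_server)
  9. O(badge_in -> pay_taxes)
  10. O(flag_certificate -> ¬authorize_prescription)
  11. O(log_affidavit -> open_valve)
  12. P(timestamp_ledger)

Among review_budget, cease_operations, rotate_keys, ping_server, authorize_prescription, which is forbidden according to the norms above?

Premise 2, F(¬review_budget), is equivalent to O(review_budget).
Premise 7, O(pay_taxes -> ¬review_budget), contraposes to O(review_budget -> ¬pay_taxes); with O(review_budget) we get O(¬pay_taxes).
The contrapositive of premise 9 (O(badge_in -> pay_taxes)) is O(¬pay_taxes -> ¬badge_in), and O(¬pay_taxes) is already established, so O(¬badge_in).
Premise 3 is O(¬authorize_prescription -> badge_in); contrapositively O(¬badge_in -> authorize_prescription). Since O(¬badge_in) holds, K gives O(authorize_prescription).
The contrapositive of premise 10 (O(flag_certificate -> ¬authorize_prescription)) is O(authorize_prescription -> ¬flag_certificate), and O(authorize_prescription) is already established, so O(¬flag_certificate).
The contrapositive of premise 6 (O(¬ping_server -> flag_certificate)) is O(¬flag_certificate -> ping_server), and O(¬flag_certificate) is already established, so O(ping_server).
Premise 5, O(rotate_keys -> ¬ping_server), contraposes to O(ping_server -> ¬rotate_keys); with O(ping_server) we get O(¬rotate_keys).
So O(¬rotate_keys) holds, i.e. rotate_keys is forbidden. None of the other listed options is forbidden under the premises.

rotate_keys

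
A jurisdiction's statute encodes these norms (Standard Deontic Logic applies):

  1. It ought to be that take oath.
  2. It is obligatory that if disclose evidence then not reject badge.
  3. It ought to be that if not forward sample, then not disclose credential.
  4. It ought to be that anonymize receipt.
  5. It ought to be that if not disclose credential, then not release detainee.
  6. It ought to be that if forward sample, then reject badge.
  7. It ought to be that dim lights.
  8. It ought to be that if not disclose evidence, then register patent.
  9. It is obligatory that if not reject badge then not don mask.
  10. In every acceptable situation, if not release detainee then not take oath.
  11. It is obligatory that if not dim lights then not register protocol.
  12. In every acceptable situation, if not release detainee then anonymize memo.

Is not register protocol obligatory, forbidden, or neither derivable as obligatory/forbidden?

Premise 11 is O(¬dim_lights → ¬register_protocol), but O(¬dim_lights) is not derivable from the premises, so it does not yield O(¬register_protocol).
No premise or chain of K-axiom applications forces O(¬register_protocol), and none forces O(register_protocol). So ¬register_protocol is neither obligatory nor forbidden under these norms.

Neither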